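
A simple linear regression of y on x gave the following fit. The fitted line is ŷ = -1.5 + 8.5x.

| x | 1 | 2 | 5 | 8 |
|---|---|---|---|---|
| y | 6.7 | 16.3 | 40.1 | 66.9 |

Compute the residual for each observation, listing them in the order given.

x=1: ŷ = -1.5 + 8.5·1 = 7; r = 6.7 − 7 = -0.3
x=2: ŷ = -1.5 + 8.5·2 = 15.5; r = 16.3 − 15.5 = 0.8
x=5: ŷ = -1.5 + 8.5·5 = 41; r = 40.1 − 41 = -0.9
x=8: ŷ = -1.5 + 8.5·8 = 66.5; r = 66.9 − 66.5 = 0.4

-0.3, 0.8, -0.9, 0.4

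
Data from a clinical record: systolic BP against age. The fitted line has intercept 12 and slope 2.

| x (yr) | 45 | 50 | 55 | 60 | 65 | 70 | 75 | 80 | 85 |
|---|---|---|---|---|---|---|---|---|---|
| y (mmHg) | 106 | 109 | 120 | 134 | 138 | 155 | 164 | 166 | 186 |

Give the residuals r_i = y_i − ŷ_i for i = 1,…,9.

x=45: ŷ = 12 + 2·45 = 102; r = 106 − 102 = 4
x=50: ŷ = 12 + 2·50 = 112; r = 109 − 112 = -3
x=55: ŷ = 12 + 2·55 = 122; r = 120 − 122 = -2
x=60: ŷ = 12 + 2·60 = 132; r = 134 − 132 = 2
x=65: ŷ = 12 + 2·65 = 142; r = 138 − 142 = -4
x=70: ŷ = 12 + 2·70 = 152; r = 155 − 152 = 3
x=75: ŷ = 12 + 2·75 = 162; r = 164 − 162 = 2
x=80: ŷ = 12 + 2·80 = 172; r = 166 − 172 = -6
x=85: ŷ = 12 + 2·85 = 182; r = 186 − 182 = 4

4, -3, -2, 2, -4, 3, 2, -6, 4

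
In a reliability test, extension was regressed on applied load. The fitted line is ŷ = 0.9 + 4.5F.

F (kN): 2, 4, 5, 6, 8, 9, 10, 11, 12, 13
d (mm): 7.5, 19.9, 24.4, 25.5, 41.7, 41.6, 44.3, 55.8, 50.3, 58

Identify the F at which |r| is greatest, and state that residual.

F=2: ŷ = 0.9 + 4.5·2 = 9.9; r = 7.5 − 9.9 = -2.4
F=4: ŷ = 0.9 + 4.5·4 = 18.9; r = 19.9 − 18.9 = 1
F=5: ŷ = 0.9 + 4.5·5 = 23.4; r = 24.4 − 23.4 = 1
F=6: ŷ = 0.9 + 4.5·6 = 27.9; r = 25.5 − 27.9 = -2.4
F=8: ŷ = 0.9 + 4.5·8 = 36.9; r = 41.7 − 36.9 = 4.8
F=9: ŷ = 0.9 + 4.5·9 = 41.4; r = 41.6 − 41.4 = 0.2
F=10: ŷ = 0.9 + 4.5·10 = 45.9; r = 44.3 − 45.9 = -1.6
F=11: ŷ = 0.9 + 4.5·11 = 50.4; r = 55.8 − 50.4 = 5.4
F=12: ŷ = 0.9 + 4.5·12 = 54.9; r = 50.3 − 54.9 = -4.6
F=13: ŷ = 0.9 + 4.5·13 = 59.4; r = 58 − 59.4 = -1.4
Largest |r| is 5.4 at F = 11, residual 5.4.

F = 11, r = 5.4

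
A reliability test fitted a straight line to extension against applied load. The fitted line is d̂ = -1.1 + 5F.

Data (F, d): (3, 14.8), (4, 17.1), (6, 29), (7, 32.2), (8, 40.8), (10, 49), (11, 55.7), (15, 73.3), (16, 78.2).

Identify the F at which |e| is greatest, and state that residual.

F = 8, e = 1.9

F=3: d̂ = -1.1 + 5·3 = 13.9; e = 14.8 − 13.9 = 0.9
F=4: d̂ = -1.1 + 5·4 = 18.9; e = 17.1 − 18.9 = -1.8
F=6: d̂ = -1.1 + 5·6 = 28.9; e = 29 − 28.9 = 0.1
F=7: d̂ = -1.1 + 5·7 = 33.9; e = 32.2 − 33.9 = -1.7
F=8: d̂ = -1.1 + 5·8 = 38.9; e = 40.8 − 38.9 = 1.9
F=10: d̂ = -1.1 + 5·10 = 48.9; e = 49 − 48.9 = 0.1
F=11: d̂ = -1.1 + 5·11 = 53.9; e = 55.7 − 53.9 = 1.8
F=15: d̂ = -1.1 + 5·15 = 73.9; e = 73.3 − 73.9 = -0.6
F=16: d̂ = -1.1 + 5·16 = 78.9; e = 78.2 − 78.9 = -0.7
Largest |e| is 1.9 at F = 8, residual 1.9.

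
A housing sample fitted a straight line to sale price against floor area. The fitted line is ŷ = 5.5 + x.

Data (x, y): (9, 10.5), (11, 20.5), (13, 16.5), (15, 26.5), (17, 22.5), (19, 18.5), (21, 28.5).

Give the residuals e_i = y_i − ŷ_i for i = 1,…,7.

-4, 4, -2, 6, 0, -6, 2

x=9: ŷ = 5.5 + 9 = 14.5; e = 10.5 − 14.5 = -4
x=11: ŷ = 5.5 + 11 = 16.5; e = 20.5 − 16.5 = 4
x=13: ŷ = 5.5 + 13 = 18.5; e = 16.5 − 18.5 = -2
x=15: ŷ = 5.5 + 15 = 20.5; e = 26.5 − 20.5 = 6
x=17: ŷ = 5.5 + 17 = 22.5; e = 22.5 − 22.5 = 0
x=19: ŷ = 5.5 + 19 = 24.5; e = 18.5 − 24.5 = -6
x=21: ŷ = 5.5 + 21 = 26.5; e = 28.5 − 26.5 = 2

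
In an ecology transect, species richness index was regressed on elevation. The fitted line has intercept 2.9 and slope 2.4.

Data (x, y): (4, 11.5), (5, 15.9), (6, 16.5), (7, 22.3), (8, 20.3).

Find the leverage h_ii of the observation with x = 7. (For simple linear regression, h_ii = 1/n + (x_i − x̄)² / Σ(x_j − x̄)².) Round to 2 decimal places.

h = 0.30

x̄ = (4 + 5 + 6 + 7 + 8)/5 = 6
Σ(x − x̄)² = 4 + 1 + 0 + 1 + 4 = 10
h = 1/5 + (1)²/10 = 0.2 + 0.1 = 0.30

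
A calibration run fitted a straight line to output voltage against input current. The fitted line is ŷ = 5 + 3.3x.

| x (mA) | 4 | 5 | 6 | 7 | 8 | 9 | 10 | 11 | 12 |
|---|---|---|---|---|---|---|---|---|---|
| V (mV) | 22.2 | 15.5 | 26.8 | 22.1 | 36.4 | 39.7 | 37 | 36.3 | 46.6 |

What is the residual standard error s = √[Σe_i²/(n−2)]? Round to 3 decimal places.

x=4: ŷ = 5 + 3.3·4 = 18.2; e = 22.2 − 18.2 = 4
x=5: ŷ = 5 + 3.3·5 = 21.5; e = 15.5 − 21.5 = -6
x=6: ŷ = 5 + 3.3·6 = 24.8; e = 26.8 − 24.8 = 2
x=7: ŷ = 5 + 3.3·7 = 28.1; e = 22.1 − 28.1 = -6
x=8: ŷ = 5 + 3.3·8 = 31.4; e = 36.4 − 31.4 = 5
x=9: ŷ = 5 + 3.3·9 = 34.7; e = 39.7 − 34.7 = 5
x=10: ŷ = 5 + 3.3·10 = 38; e = 37 − 38 = -1
x=11: ŷ = 5 + 3.3·11 = 41.3; e = 36.3 − 41.3 = -5
x=12: ŷ = 5 + 3.3·12 = 44.6; e = 46.6 − 44.6 = 2
SSE = 16 + 36 + 4 + 36 + 25 + 25 + 1 + 25 + 4 = 172
s = √(172/7) = √24.5714 ≈ 4.957

s = 4.957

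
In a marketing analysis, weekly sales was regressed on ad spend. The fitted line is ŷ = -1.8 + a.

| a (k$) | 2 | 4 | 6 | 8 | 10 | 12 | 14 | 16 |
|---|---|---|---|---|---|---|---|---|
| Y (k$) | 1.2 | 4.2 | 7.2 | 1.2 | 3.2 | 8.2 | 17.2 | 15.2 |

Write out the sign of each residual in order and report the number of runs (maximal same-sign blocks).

a=2: ŷ = -1.8 + 2 = 0.2; e = 1.2 − 0.2 = 1
a=4: ŷ = -1.8 + 4 = 2.2; e = 4.2 − 2.2 = 2
a=6: ŷ = -1.8 + 6 = 4.2; e = 7.2 − 4.2 = 3
a=8: ŷ = -1.8 + 8 = 6.2; e = 1.2 − 6.2 = -5
a=10: ŷ = -1.8 + 10 = 8.2; e = 3.2 − 8.2 = -5
a=12: ŷ = -1.8 + 12 = 10.2; e = 8.2 − 10.2 = -2
a=14: ŷ = -1.8 + 14 = 12.2; e = 17.2 − 12.2 = 5
a=16: ŷ = -1.8 + 16 = 14.2; e = 15.2 − 14.2 = 1
Signs: + + + − − − + +
Runs: +×3, −×3, +×2 → 3

3 runs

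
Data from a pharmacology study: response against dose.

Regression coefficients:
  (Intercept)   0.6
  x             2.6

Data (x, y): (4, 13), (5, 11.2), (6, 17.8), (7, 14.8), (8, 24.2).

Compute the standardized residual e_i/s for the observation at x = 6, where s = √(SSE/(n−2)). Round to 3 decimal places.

0.461

x=4: ŷ = 0.6 + 2.6·4 = 11; e = 13 − 11 = 2
x=5: ŷ = 0.6 + 2.6·5 = 13.6; e = 11.2 − 13.6 = -2.4
x=6: ŷ = 0.6 + 2.6·6 = 16.2; e = 17.8 − 16.2 = 1.6
x=7: ŷ = 0.6 + 2.6·7 = 18.8; e = 14.8 − 18.8 = -4
x=8: ŷ = 0.6 + 2.6·8 = 21.4; e = 24.2 − 21.4 = 2.8
SSE = 4 + 5.76 + 2.56 + 16 + 7.84 = 36.16
s = √(36.16/3) = 3.47179
e/s = 1.6 / 3.47179 = 0.461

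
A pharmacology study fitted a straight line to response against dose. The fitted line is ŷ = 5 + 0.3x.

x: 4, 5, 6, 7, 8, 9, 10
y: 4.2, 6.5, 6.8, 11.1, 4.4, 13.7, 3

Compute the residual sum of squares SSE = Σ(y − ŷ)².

x=4: ŷ = 5 + 0.3·4 = 6.2; r = 4.2 − 6.2 = -2
x=5: ŷ = 5 + 0.3·5 = 6.5; r = 6.5 − 6.5 = 0
x=6: ŷ = 5 + 0.3·6 = 6.8; r = 6.8 − 6.8 = 0
x=7: ŷ = 5 + 0.3·7 = 7.1; r = 11.1 − 7.1 = 4
x=8: ŷ = 5 + 0.3·8 = 7.4; r = 4.4 − 7.4 = -3
x=9: ŷ = 5 + 0.3·9 = 7.7; r = 13.7 − 7.7 = 6
x=10: ŷ = 5 + 0.3·10 = 8; r = 3 − 8 = -5
SSE = 4 + 0 + 0 + 16 + 9 + 36 + 25 = 90

SSE = 90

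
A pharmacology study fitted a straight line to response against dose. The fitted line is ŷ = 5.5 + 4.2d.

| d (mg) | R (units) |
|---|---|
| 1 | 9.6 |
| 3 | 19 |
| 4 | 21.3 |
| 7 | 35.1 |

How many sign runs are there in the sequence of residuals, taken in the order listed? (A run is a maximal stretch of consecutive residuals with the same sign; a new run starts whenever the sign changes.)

d=1: ŷ = 5.5 + 4.2·1 = 9.7; e = 9.6 − 9.7 = -0.1
d=3: ŷ = 5.5 + 4.2·3 = 18.1; e = 19 − 18.1 = 0.9
d=4: ŷ = 5.5 + 4.2·4 = 22.3; e = 21.3 − 22.3 = -1
d=7: ŷ = 5.5 + 4.2·7 = 34.9; e = 35.1 − 34.9 = 0.2
Signs: − + − +
Runs: −×1, +×1, −×1, +×1 → 4

4 runs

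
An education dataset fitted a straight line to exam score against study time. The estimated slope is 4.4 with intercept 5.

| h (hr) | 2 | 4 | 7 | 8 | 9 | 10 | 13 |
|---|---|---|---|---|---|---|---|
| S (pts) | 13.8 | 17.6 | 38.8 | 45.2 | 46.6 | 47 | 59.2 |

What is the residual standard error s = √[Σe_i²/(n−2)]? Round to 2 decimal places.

h=2: Ŝ = 5 + 4.4·2 = 13.8; e = 13.8 − 13.8 = 0
h=4: Ŝ = 5 + 4.4·4 = 22.6; e = 17.6 − 22.6 = -5
h=7: Ŝ = 5 + 4.4·7 = 35.8; e = 38.8 − 35.8 = 3
h=8: Ŝ = 5 + 4.4·8 = 40.2; e = 45.2 − 40.2 = 5
h=9: Ŝ = 5 + 4.4·9 = 44.6; e = 46.6 − 44.6 = 2
h=10: Ŝ = 5 + 4.4·10 = 49; e = 47 − 49 = -2
h=13: Ŝ = 5 + 4.4·13 = 62.2; e = 59.2 − 62.2 = -3
SSE = 0 + 25 + 9 + 25 + 4 + 4 + 9 = 76
s = √(76/5) = √15.2 ≈ 3.90

s = 3.90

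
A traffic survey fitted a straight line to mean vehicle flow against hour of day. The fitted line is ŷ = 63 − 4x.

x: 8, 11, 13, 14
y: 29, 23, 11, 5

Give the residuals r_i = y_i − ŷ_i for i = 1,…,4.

x=8: ŷ = 63 − 4·8 = 31; r = 29 − 31 = -2
x=11: ŷ = 63 − 4·11 = 19; r = 23 − 19 = 4
x=13: ŷ = 63 − 4·13 = 11; r = 11 − 11 = 0
x=14: ŷ = 63 − 4·14 = 7; r = 5 − 7 = -2

-2, 4, 0, -2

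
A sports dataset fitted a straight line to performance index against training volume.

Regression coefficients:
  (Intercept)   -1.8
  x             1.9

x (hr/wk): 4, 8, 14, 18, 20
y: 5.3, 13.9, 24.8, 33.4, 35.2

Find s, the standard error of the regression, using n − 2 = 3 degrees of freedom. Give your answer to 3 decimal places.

x=4: ŷ = -1.8 + 1.9·4 = 5.8; r = 5.3 − 5.8 = -0.5
x=8: ŷ = -1.8 + 1.9·8 = 13.4; r = 13.9 − 13.4 = 0.5
x=14: ŷ = -1.8 + 1.9·14 = 24.8; r = 24.8 − 24.8 = 0
x=18: ŷ = -1.8 + 1.9·18 = 32.4; r = 33.4 − 32.4 = 1
x=20: ŷ = -1.8 + 1.9·20 = 36.2; r = 35.2 − 36.2 = -1
SSE = 0.25 + 0.25 + 0 + 1 + 1 = 2.5
s = √(2.5/3) = √0.833333 ≈ 0.913

s = 0.913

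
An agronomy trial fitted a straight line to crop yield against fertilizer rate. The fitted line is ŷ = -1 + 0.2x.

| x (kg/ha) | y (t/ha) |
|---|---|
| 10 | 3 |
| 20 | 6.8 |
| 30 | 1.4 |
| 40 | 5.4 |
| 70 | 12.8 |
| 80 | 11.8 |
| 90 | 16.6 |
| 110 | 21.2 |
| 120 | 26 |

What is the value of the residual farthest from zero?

e = 3.8

x=10: ŷ = -1 + 0.2·10 = 1; e = 3 − 1 = 2
x=20: ŷ = -1 + 0.2·20 = 3; e = 6.8 − 3 = 3.8
x=30: ŷ = -1 + 0.2·30 = 5; e = 1.4 − 5 = -3.6
x=40: ŷ = -1 + 0.2·40 = 7; e = 5.4 − 7 = -1.6
x=70: ŷ = -1 + 0.2·70 = 13; e = 12.8 − 13 = -0.2
x=80: ŷ = -1 + 0.2·80 = 15; e = 11.8 − 15 = -3.2
x=90: ŷ = -1 + 0.2·90 = 17; e = 16.6 − 17 = -0.4
x=110: ŷ = -1 + 0.2·110 = 21; e = 21.2 − 21 = 0.2
x=120: ŷ = -1 + 0.2·120 = 23; e = 26 − 23 = 3
Largest |e| is 3.8 at x = 20, residual 3.8.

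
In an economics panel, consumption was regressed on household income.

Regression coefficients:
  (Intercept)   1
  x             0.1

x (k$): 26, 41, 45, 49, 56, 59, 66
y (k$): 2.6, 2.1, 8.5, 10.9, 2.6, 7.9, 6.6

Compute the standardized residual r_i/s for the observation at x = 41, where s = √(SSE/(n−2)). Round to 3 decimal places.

x=26: ŷ = 1 + 0.1·26 = 3.6; r = 2.6 − 3.6 = -1
x=41: ŷ = 1 + 0.1·41 = 5.1; r = 2.1 − 5.1 = -3
x=45: ŷ = 1 + 0.1·45 = 5.5; r = 8.5 − 5.5 = 3
x=49: ŷ = 1 + 0.1·49 = 5.9; r = 10.9 − 5.9 = 5
x=56: ŷ = 1 + 0.1·56 = 6.6; r = 2.6 − 6.6 = -4
x=59: ŷ = 1 + 0.1·59 = 6.9; r = 7.9 − 6.9 = 1
x=66: ŷ = 1 + 0.1·66 = 7.6; r = 6.6 − 7.6 = -1
SSE = 1 + 9 + 9 + 25 + 16 + 1 + 1 = 62
s = √(62/5) = 3.52136
r/s = -3 / 3.52136 = -0.852

-0.852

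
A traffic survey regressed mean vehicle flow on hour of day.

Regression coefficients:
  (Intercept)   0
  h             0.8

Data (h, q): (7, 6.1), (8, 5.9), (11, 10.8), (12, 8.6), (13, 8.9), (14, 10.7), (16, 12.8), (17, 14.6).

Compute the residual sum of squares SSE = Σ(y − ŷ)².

h=7: ŷ = 0.8·7 = 5.6; e = 6.1 − 5.6 = 0.5
h=8: ŷ = 0.8·8 = 6.4; e = 5.9 − 6.4 = -0.5
h=11: ŷ = 0.8·11 = 8.8; e = 10.8 − 8.8 = 2
h=12: ŷ = 0.8·12 = 9.6; e = 8.6 − 9.6 = -1
h=13: ŷ = 0.8·13 = 10.4; e = 8.9 − 10.4 = -1.5
h=14: ŷ = 0.8·14 = 11.2; e = 10.7 − 11.2 = -0.5
h=16: ŷ = 0.8·16 = 12.8; e = 12.8 − 12.8 = 0
h=17: ŷ = 0.8·17 = 13.6; e = 14.6 − 13.6 = 1
SSE = 0.25 + 0.25 + 4 + 1 + 2.25 + 0.25 + 0 + 1 = 9

SSE = 9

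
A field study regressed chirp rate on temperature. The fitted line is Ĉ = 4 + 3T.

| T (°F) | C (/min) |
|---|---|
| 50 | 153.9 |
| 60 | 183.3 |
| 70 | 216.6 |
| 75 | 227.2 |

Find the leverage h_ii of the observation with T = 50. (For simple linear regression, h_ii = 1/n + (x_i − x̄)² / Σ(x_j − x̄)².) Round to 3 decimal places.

T̄ = (50 + 60 + 70 + 75)/4 = 63.75
Σ(T − T̄)² = 189.062 + 14.0625 + 39.0625 + 126.562 = 368.75
h = 1/4 + (-13.75)²/368.75 = 0.25 + 0.512712 = 0.763

h = 0.763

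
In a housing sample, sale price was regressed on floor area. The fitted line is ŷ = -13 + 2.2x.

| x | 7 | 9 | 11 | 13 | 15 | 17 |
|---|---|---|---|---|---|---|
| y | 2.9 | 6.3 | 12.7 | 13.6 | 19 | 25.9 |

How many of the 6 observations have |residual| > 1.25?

3

x=7: ŷ = -13 + 2.2·7 = 2.4; e = 2.9 − 2.4 = 0.5
x=9: ŷ = -13 + 2.2·9 = 6.8; e = 6.3 − 6.8 = -0.5
x=11: ŷ = -13 + 2.2·11 = 11.2; e = 12.7 − 11.2 = 1.5
x=13: ŷ = -13 + 2.2·13 = 15.6; e = 13.6 − 15.6 = -2
x=15: ŷ = -13 + 2.2·15 = 20; e = 19 − 20 = -1
x=17: ŷ = -13 + 2.2·17 = 24.4; e = 25.9 − 24.4 = 1.5
|e| > 1.25: x=11 (|e|=1.5), x=13 (|e|=2), x=17 (|e|=1.5) → 3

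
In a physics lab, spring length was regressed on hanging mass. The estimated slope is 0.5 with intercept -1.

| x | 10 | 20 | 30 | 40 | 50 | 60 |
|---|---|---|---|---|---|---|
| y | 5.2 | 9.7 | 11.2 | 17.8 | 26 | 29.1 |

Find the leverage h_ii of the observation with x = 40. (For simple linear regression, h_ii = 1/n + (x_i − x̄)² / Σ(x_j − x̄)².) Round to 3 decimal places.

x̄ = (10 + 20 + 30 + 40 + 50 + 60)/6 = 35
Σ(x − x̄)² = 625 + 225 + 25 + 25 + 225 + 625 = 1750
h = 1/6 + (5)²/1750 = 0.166667 + 0.0142857 = 0.181

h = 0.181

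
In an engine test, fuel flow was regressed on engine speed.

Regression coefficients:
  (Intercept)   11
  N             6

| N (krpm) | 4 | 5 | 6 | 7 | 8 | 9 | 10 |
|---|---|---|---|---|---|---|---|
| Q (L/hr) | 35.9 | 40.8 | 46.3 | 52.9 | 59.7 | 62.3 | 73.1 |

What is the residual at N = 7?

e = -0.1

ŷ = 11 + 6·7 = 53
e = 52.9 − 53 = -0.1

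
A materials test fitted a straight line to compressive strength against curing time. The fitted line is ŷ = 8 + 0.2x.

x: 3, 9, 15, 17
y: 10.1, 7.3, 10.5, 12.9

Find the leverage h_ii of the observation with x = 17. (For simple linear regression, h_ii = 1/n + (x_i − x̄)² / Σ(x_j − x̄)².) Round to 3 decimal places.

h = 0.550

x̄ = (3 + 9 + 15 + 17)/4 = 11
Σ(x − x̄)² = 64 + 4 + 16 + 36 = 120
h = 1/4 + (6)²/120 = 0.25 + 0.3 = 0.550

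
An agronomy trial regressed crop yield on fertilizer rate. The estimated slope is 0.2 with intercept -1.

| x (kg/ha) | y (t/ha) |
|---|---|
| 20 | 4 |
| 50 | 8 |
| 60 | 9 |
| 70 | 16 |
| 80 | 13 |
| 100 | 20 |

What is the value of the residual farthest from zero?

x=20: ŷ = -1 + 0.2·20 = 3; e = 4 − 3 = 1
x=50: ŷ = -1 + 0.2·50 = 9; e = 8 − 9 = -1
x=60: ŷ = -1 + 0.2·60 = 11; e = 9 − 11 = -2
x=70: ŷ = -1 + 0.2·70 = 13; e = 16 − 13 = 3
x=80: ŷ = -1 + 0.2·80 = 15; e = 13 − 15 = -2
x=100: ŷ = -1 + 0.2·100 = 19; e = 20 − 19 = 1
Largest |e| is 3 at x = 70, residual 3.

e = 3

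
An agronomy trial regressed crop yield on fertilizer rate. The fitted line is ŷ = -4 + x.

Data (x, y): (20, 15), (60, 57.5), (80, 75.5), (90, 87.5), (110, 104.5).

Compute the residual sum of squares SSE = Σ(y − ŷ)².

x=20: ŷ = -4 + 20 = 16; r = 15 − 16 = -1
x=60: ŷ = -4 + 60 = 56; r = 57.5 − 56 = 1.5
x=80: ŷ = -4 + 80 = 76; r = 75.5 − 76 = -0.5
x=90: ŷ = -4 + 90 = 86; r = 87.5 − 86 = 1.5
x=110: ŷ = -4 + 110 = 106; r = 104.5 − 106 = -1.5
SSE = 1 + 2.25 + 0.25 + 2.25 + 2.25 = 8

SSE = 8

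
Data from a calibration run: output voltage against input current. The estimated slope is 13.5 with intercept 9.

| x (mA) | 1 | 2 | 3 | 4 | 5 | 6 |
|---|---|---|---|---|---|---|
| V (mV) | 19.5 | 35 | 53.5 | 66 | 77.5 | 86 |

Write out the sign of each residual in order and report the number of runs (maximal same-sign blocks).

x=1: ŷ = 9 + 13.5·1 = 22.5; r = 19.5 − 22.5 = -3
x=2: ŷ = 9 + 13.5·2 = 36; r = 35 − 36 = -1
x=3: ŷ = 9 + 13.5·3 = 49.5; r = 53.5 − 49.5 = 4
x=4: ŷ = 9 + 13.5·4 = 63; r = 66 − 63 = 3
x=5: ŷ = 9 + 13.5·5 = 76.5; r = 77.5 − 76.5 = 1
x=6: ŷ = 9 + 13.5·6 = 90; r = 86 − 90 = -4
Signs: − − + + + −
Runs: −×2, +×3, −×1 → 3

3 runs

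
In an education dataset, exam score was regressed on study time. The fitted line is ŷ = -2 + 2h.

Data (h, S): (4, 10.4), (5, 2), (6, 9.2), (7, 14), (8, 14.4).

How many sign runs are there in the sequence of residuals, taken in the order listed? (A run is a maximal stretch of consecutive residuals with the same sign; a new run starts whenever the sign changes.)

3 runs

h=4: ŷ = -2 + 2·4 = 6; e = 10.4 − 6 = 4.4
h=5: ŷ = -2 + 2·5 = 8; e = 2 − 8 = -6
h=6: ŷ = -2 + 2·6 = 10; e = 9.2 − 10 = -0.8
h=7: ŷ = -2 + 2·7 = 12; e = 14 − 12 = 2
h=8: ŷ = -2 + 2·8 = 14; e = 14.4 − 14 = 0.4
Signs: + − − + +
Runs: +×1, −×2, +×2 → 3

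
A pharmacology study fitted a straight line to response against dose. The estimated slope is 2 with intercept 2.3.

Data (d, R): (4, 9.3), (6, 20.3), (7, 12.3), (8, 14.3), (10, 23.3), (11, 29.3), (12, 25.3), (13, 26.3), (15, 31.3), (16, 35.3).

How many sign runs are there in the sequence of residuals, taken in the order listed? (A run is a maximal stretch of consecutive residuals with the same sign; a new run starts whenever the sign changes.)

d=4: R̂ = 2.3 + 2·4 = 10.3; e = 9.3 − 10.3 = -1
d=6: R̂ = 2.3 + 2·6 = 14.3; e = 20.3 − 14.3 = 6
d=7: R̂ = 2.3 + 2·7 = 16.3; e = 12.3 − 16.3 = -4
d=8: R̂ = 2.3 + 2·8 = 18.3; e = 14.3 − 18.3 = -4
d=10: R̂ = 2.3 + 2·10 = 22.3; e = 23.3 − 22.3 = 1
d=11: R̂ = 2.3 + 2·11 = 24.3; e = 29.3 − 24.3 = 5
d=12: R̂ = 2.3 + 2·12 = 26.3; e = 25.3 − 26.3 = -1
d=13: R̂ = 2.3 + 2·13 = 28.3; e = 26.3 − 28.3 = -2
d=15: R̂ = 2.3 + 2·15 = 32.3; e = 31.3 − 32.3 = -1
d=16: R̂ = 2.3 + 2·16 = 34.3; e = 35.3 − 34.3 = 1
Signs: − + − − + + − − − +
Runs: −×1, +×1, −×2, +×2, −×3, +×1 → 6

6 runs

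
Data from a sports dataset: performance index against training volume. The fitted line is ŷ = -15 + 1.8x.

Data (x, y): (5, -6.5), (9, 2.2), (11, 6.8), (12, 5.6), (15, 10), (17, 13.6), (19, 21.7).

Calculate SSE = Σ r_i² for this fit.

SSE = 20.5

x=5: ŷ = -15 + 1.8·5 = -6; r = -6.5 − (-6) = -0.5
x=9: ŷ = -15 + 1.8·9 = 1.2; r = 2.2 − 1.2 = 1
x=11: ŷ = -15 + 1.8·11 = 4.8; r = 6.8 − 4.8 = 2
x=12: ŷ = -15 + 1.8·12 = 6.6; r = 5.6 − 6.6 = -1
x=15: ŷ = -15 + 1.8·15 = 12; r = 10 − 12 = -2
x=17: ŷ = -15 + 1.8·17 = 15.6; r = 13.6 − 15.6 = -2
x=19: ŷ = -15 + 1.8·19 = 19.2; r = 21.7 − 19.2 = 2.5
SSE = 0.25 + 1 + 4 + 1 + 4 + 4 + 6.25 = 20.5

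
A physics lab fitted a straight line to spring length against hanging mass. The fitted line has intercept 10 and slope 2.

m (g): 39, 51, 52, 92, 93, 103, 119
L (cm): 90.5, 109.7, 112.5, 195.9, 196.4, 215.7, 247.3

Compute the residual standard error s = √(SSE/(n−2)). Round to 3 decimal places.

s = 1.905

m=39: ŷ = 10 + 2·39 = 88; r = 90.5 − 88 = 2.5
m=51: ŷ = 10 + 2·51 = 112; r = 109.7 − 112 = -2.3
m=52: ŷ = 10 + 2·52 = 114; r = 112.5 − 114 = -1.5
m=92: ŷ = 10 + 2·92 = 194; r = 195.9 − 194 = 1.9
m=93: ŷ = 10 + 2·93 = 196; r = 196.4 − 196 = 0.4
m=103: ŷ = 10 + 2·103 = 216; r = 215.7 − 216 = -0.3
m=119: ŷ = 10 + 2·119 = 248; r = 247.3 − 248 = -0.7
SSE = 6.25 + 5.29 + 2.25 + 3.61 + 0.16 + 0.09 + 0.49 = 18.14
s = √(18.14/5) = √3.628 ≈ 1.905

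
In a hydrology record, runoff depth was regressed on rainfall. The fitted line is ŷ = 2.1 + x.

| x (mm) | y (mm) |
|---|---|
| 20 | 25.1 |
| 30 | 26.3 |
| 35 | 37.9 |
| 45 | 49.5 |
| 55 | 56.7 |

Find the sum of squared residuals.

SSE = 49.2

x=20: ŷ = 2.1 + 20 = 22.1; e = 25.1 − 22.1 = 3
x=30: ŷ = 2.1 + 30 = 32.1; e = 26.3 − 32.1 = -5.8
x=35: ŷ = 2.1 + 35 = 37.1; e = 37.9 − 37.1 = 0.8
x=45: ŷ = 2.1 + 45 = 47.1; e = 49.5 − 47.1 = 2.4
x=55: ŷ = 2.1 + 55 = 57.1; e = 56.7 − 57.1 = -0.4
SSE = 9 + 33.64 + 0.64 + 5.76 + 0.16 = 49.2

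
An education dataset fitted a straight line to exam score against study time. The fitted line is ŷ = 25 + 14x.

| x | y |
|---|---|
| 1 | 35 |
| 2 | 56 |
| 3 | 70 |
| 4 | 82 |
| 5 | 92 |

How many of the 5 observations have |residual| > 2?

x=1: ŷ = 25 + 14·1 = 39; r = 35 − 39 = -4
x=2: ŷ = 25 + 14·2 = 53; r = 56 − 53 = 3
x=3: ŷ = 25 + 14·3 = 67; r = 70 − 67 = 3
x=4: ŷ = 25 + 14·4 = 81; r = 82 − 81 = 1
x=5: ŷ = 25 + 14·5 = 95; r = 92 − 95 = -3
|r| > 2: x=1 (|r|=4), x=2 (|r|=3), x=3 (|r|=3), x=5 (|r|=3) → 4

4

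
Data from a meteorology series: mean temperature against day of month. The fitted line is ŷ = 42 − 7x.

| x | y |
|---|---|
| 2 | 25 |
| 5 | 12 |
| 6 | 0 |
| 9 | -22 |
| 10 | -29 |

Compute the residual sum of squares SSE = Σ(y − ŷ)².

x=2: ŷ = 42 − 7·2 = 28; r = 25 − 28 = -3
x=5: ŷ = 42 − 7·5 = 7; r = 12 − 7 = 5
x=6: ŷ = 42 − 7·6 = 0; r = 0 − 0 = 0
x=9: ŷ = 42 − 7·9 = -21; r = -22 − (-21) = -1
x=10: ŷ = 42 − 7·10 = -28; r = -29 − (-28) = -1
SSE = 9 + 25 + 0 + 1 + 1 = 36

SSE = 36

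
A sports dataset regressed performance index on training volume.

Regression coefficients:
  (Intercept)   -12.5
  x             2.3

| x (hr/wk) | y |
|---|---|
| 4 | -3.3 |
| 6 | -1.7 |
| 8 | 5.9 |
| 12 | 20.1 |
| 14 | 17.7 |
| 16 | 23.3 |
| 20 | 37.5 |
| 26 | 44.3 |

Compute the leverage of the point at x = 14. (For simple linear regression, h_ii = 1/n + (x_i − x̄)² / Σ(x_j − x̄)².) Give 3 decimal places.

h = 0.126

x̄ = (4 + 6 + 8 + 12 + 14 + 16 + 20 + 26)/8 = 13.25
Σ(x − x̄)² = 85.5625 + 52.5625 + 27.5625 + 1.5625 + 0.5625 + 7.5625 + 45.5625 + 162.562 = 383.5
h = 1/8 + (0.75)²/383.5 = 0.125 + 0.00146675 = 0.126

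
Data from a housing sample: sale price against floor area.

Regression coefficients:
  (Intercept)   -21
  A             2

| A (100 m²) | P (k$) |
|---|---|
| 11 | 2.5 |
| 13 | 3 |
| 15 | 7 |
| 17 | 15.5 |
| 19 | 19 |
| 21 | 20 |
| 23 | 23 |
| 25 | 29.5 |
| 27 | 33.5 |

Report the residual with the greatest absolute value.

r = 2.5

A=11: ŷ = -21 + 2·11 = 1; r = 2.5 − 1 = 1.5
A=13: ŷ = -21 + 2·13 = 5; r = 3 − 5 = -2
A=15: ŷ = -21 + 2·15 = 9; r = 7 − 9 = -2
A=17: ŷ = -21 + 2·17 = 13; r = 15.5 − 13 = 2.5
A=19: ŷ = -21 + 2·19 = 17; r = 19 − 17 = 2
A=21: ŷ = -21 + 2·21 = 21; r = 20 − 21 = -1
A=23: ŷ = -21 + 2·23 = 25; r = 23 − 25 = -2
A=25: ŷ = -21 + 2·25 = 29; r = 29.5 − 29 = 0.5
A=27: ŷ = -21 + 2·27 = 33; r = 33.5 − 33 = 0.5
Largest |r| is 2.5 at A = 17, residual 2.5.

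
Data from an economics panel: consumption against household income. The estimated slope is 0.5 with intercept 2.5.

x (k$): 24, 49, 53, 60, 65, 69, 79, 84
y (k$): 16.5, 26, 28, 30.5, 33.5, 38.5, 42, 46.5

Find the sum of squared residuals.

SSE = 18.5

x=24: ŷ = 2.5 + 0.5·24 = 14.5; e = 16.5 − 14.5 = 2
x=49: ŷ = 2.5 + 0.5·49 = 27; e = 26 − 27 = -1
x=53: ŷ = 2.5 + 0.5·53 = 29; e = 28 − 29 = -1
x=60: ŷ = 2.5 + 0.5·60 = 32.5; e = 30.5 − 32.5 = -2
x=65: ŷ = 2.5 + 0.5·65 = 35; e = 33.5 − 35 = -1.5
x=69: ŷ = 2.5 + 0.5·69 = 37; e = 38.5 − 37 = 1.5
x=79: ŷ = 2.5 + 0.5·79 = 42; e = 42 − 42 = 0
x=84: ŷ = 2.5 + 0.5·84 = 44.5; e = 46.5 − 44.5 = 2
SSE = 4 + 1 + 1 + 4 + 2.25 + 2.25 + 0 + 4 = 18.5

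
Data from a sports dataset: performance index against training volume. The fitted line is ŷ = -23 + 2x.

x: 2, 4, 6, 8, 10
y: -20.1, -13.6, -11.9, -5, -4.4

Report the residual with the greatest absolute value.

x=2: ŷ = -23 + 2·2 = -19; r = -20.1 − (-19) = -1.1
x=4: ŷ = -23 + 2·4 = -15; r = -13.6 − (-15) = 1.4
x=6: ŷ = -23 + 2·6 = -11; r = -11.9 − (-11) = -0.9
x=8: ŷ = -23 + 2·8 = -7; r = -5 − (-7) = 2
x=10: ŷ = -23 + 2·10 = -3; r = -4.4 − (-3) = -1.4
Largest |r| is 2 at x = 8, residual 2.

r = 2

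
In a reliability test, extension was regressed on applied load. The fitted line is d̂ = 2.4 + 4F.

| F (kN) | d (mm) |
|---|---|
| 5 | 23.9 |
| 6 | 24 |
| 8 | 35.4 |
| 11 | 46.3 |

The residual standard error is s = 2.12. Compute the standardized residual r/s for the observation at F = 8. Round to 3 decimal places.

d̂ = 2.4 + 4·8 = 34.4
r = 35.4 − 34.4 = 1
r/s = 1 / 2.12 = 0.472

0.472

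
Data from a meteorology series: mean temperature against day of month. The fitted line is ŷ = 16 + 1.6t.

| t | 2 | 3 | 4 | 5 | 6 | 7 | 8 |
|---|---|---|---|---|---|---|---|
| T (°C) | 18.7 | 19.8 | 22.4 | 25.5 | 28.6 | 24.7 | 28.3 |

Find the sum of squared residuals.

SSE = 19

t=2: ŷ = 16 + 1.6·2 = 19.2; e = 18.7 − 19.2 = -0.5
t=3: ŷ = 16 + 1.6·3 = 20.8; e = 19.8 − 20.8 = -1
t=4: ŷ = 16 + 1.6·4 = 22.4; e = 22.4 − 22.4 = 0
t=5: ŷ = 16 + 1.6·5 = 24; e = 25.5 − 24 = 1.5
t=6: ŷ = 16 + 1.6·6 = 25.6; e = 28.6 − 25.6 = 3
t=7: ŷ = 16 + 1.6·7 = 27.2; e = 24.7 − 27.2 = -2.5
t=8: ŷ = 16 + 1.6·8 = 28.8; e = 28.3 − 28.8 = -0.5
SSE = 0.25 + 1 + 0 + 2.25 + 9 + 6.25 + 0.25 = 19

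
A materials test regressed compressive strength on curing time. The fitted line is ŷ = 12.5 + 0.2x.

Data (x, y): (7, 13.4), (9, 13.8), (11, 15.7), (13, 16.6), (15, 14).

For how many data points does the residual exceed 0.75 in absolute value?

3

x=7: ŷ = 12.5 + 0.2·7 = 13.9; r = 13.4 − 13.9 = -0.5
x=9: ŷ = 12.5 + 0.2·9 = 14.3; r = 13.8 − 14.3 = -0.5
x=11: ŷ = 12.5 + 0.2·11 = 14.7; r = 15.7 − 14.7 = 1
x=13: ŷ = 12.5 + 0.2·13 = 15.1; r = 16.6 − 15.1 = 1.5
x=15: ŷ = 12.5 + 0.2·15 = 15.5; r = 14 − 15.5 = -1.5
|r| > 0.75: x=11 (|r|=1), x=13 (|r|=1.5), x=15 (|r|=1.5) → 3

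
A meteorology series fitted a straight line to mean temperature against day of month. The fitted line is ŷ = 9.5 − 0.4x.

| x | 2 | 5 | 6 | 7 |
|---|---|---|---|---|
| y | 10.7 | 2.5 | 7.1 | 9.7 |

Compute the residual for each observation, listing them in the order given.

x=2: ŷ = 9.5 − 0.4·2 = 8.7; e = 10.7 − 8.7 = 2
x=5: ŷ = 9.5 − 0.4·5 = 7.5; e = 2.5 − 7.5 = -5
x=6: ŷ = 9.5 − 0.4·6 = 7.1; e = 7.1 − 7.1 = 0
x=7: ŷ = 9.5 − 0.4·7 = 6.7; e = 9.7 − 6.7 = 3

2, -5, 0, 3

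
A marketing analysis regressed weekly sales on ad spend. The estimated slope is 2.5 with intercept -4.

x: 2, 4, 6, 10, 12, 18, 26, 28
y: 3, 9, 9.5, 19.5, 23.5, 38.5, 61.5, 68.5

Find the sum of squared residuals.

x=2: ŷ = -4 + 2.5·2 = 1; e = 3 − 1 = 2
x=4: ŷ = -4 + 2.5·4 = 6; e = 9 − 6 = 3
x=6: ŷ = -4 + 2.5·6 = 11; e = 9.5 − 11 = -1.5
x=10: ŷ = -4 + 2.5·10 = 21; e = 19.5 − 21 = -1.5
x=12: ŷ = -4 + 2.5·12 = 26; e = 23.5 − 26 = -2.5
x=18: ŷ = -4 + 2.5·18 = 41; e = 38.5 − 41 = -2.5
x=26: ŷ = -4 + 2.5·26 = 61; e = 61.5 − 61 = 0.5
x=28: ŷ = -4 + 2.5·28 = 66; e = 68.5 − 66 = 2.5
SSE = 4 + 9 + 2.25 + 2.25 + 6.25 + 6.25 + 0.25 + 6.25 = 36.5

SSE = 36.5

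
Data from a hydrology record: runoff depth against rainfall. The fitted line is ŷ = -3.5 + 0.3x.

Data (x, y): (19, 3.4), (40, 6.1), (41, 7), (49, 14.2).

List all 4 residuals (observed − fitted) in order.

x=19: ŷ = -3.5 + 0.3·19 = 2.2; e = 3.4 − 2.2 = 1.2
x=40: ŷ = -3.5 + 0.3·40 = 8.5; e = 6.1 − 8.5 = -2.4
x=41: ŷ = -3.5 + 0.3·41 = 8.8; e = 7 − 8.8 = -1.8
x=49: ŷ = -3.5 + 0.3·49 = 11.2; e = 14.2 − 11.2 = 3

1.2, -2.4, -1.8, 3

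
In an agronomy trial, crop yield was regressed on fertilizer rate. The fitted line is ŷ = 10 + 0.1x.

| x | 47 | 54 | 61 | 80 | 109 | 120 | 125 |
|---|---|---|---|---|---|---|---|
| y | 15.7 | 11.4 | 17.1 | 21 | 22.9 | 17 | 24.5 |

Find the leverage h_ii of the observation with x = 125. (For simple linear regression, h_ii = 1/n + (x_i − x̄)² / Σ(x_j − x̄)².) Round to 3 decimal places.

x̄ = (47 + 54 + 61 + 80 + 109 + 120 + 125)/7 = 85.1429
Σ(x − x̄)² = 1454.88 + 969.878 + 582.878 + 26.449 + 569.163 + 1215.02 + 1588.59 = 6406.86
h = 1/7 + (39.8571)²/6406.86 = 0.142857 + 0.247952 = 0.391

h = 0.391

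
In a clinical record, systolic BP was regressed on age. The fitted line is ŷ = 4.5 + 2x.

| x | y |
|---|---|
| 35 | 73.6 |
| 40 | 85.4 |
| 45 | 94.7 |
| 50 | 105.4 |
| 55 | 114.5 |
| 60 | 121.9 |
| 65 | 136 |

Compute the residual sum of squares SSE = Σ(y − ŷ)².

SSE = 11.48

x=35: ŷ = 4.5 + 2·35 = 74.5; e = 73.6 − 74.5 = -0.9
x=40: ŷ = 4.5 + 2·40 = 84.5; e = 85.4 − 84.5 = 0.9
x=45: ŷ = 4.5 + 2·45 = 94.5; e = 94.7 − 94.5 = 0.2
x=50: ŷ = 4.5 + 2·50 = 104.5; e = 105.4 − 104.5 = 0.9
x=55: ŷ = 4.5 + 2·55 = 114.5; e = 114.5 − 114.5 = 0
x=60: ŷ = 4.5 + 2·60 = 124.5; e = 121.9 − 124.5 = -2.6
x=65: ŷ = 4.5 + 2·65 = 134.5; e = 136 − 134.5 = 1.5
SSE = 0.81 + 0.81 + 0.04 + 0.81 + 0 + 6.76 + 2.25 = 11.48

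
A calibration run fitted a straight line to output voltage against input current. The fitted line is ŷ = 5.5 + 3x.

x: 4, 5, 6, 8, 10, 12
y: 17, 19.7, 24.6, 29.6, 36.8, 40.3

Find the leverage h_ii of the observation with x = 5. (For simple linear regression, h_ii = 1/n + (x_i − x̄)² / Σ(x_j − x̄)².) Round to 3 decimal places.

x̄ = (4 + 5 + 6 + 8 + 10 + 12)/6 = 7.5
Σ(x − x̄)² = 12.25 + 6.25 + 2.25 + 0.25 + 6.25 + 20.25 = 47.5
h = 1/6 + (-2.5)²/47.5 = 0.166667 + 0.131579 = 0.298

h = 0.298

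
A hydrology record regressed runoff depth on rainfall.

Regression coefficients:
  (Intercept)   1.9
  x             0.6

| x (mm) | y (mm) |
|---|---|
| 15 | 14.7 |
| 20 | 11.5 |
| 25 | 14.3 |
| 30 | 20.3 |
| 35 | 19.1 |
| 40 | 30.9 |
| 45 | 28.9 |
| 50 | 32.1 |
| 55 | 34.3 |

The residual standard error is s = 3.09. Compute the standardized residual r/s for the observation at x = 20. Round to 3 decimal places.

ŷ = 1.9 + 0.6·20 = 13.9
r = 11.5 − 13.9 = -2.4
r/s = -2.4 / 3.09 = -0.777

-0.777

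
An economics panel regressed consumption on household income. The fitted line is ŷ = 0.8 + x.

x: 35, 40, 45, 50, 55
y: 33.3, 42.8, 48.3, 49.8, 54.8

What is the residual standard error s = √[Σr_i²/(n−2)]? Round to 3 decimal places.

s = 2.483

x=35: ŷ = 0.8 + 35 = 35.8; r = 33.3 − 35.8 = -2.5
x=40: ŷ = 0.8 + 40 = 40.8; r = 42.8 − 40.8 = 2
x=45: ŷ = 0.8 + 45 = 45.8; r = 48.3 − 45.8 = 2.5
x=50: ŷ = 0.8 + 50 = 50.8; r = 49.8 − 50.8 = -1
x=55: ŷ = 0.8 + 55 = 55.8; r = 54.8 − 55.8 = -1
SSE = 6.25 + 4 + 6.25 + 1 + 1 = 18.5
s = √(18.5/3) = √6.16667 ≈ 2.483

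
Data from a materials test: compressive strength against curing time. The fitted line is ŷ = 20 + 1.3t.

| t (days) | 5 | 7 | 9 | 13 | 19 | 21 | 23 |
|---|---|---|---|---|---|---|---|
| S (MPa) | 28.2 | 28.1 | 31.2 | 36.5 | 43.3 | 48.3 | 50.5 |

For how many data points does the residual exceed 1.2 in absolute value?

t=5: ŷ = 20 + 1.3·5 = 26.5; e = 28.2 − 26.5 = 1.7
t=7: ŷ = 20 + 1.3·7 = 29.1; e = 28.1 − 29.1 = -1
t=9: ŷ = 20 + 1.3·9 = 31.7; e = 31.2 − 31.7 = -0.5
t=13: ŷ = 20 + 1.3·13 = 36.9; e = 36.5 − 36.9 = -0.4
t=19: ŷ = 20 + 1.3·19 = 44.7; e = 43.3 − 44.7 = -1.4
t=21: ŷ = 20 + 1.3·21 = 47.3; e = 48.3 − 47.3 = 1
t=23: ŷ = 20 + 1.3·23 = 49.9; e = 50.5 − 49.9 = 0.6
|e| > 1.2: t=5 (|e|=1.7), t=19 (|e|=1.4) → 2

2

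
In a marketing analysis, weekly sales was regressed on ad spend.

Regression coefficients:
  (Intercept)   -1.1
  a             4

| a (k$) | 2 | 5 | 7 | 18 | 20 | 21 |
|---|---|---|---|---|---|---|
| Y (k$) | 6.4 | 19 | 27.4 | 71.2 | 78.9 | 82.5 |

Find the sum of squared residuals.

SSE = 0.76

a=2: ŷ = -1.1 + 4·2 = 6.9; r = 6.4 − 6.9 = -0.5
a=5: ŷ = -1.1 + 4·5 = 18.9; r = 19 − 18.9 = 0.1
a=7: ŷ = -1.1 + 4·7 = 26.9; r = 27.4 − 26.9 = 0.5
a=18: ŷ = -1.1 + 4·18 = 70.9; r = 71.2 − 70.9 = 0.3
a=20: ŷ = -1.1 + 4·20 = 78.9; r = 78.9 − 78.9 = 0
a=21: ŷ = -1.1 + 4·21 = 82.9; r = 82.5 − 82.9 = -0.4
SSE = 0.25 + 0.01 + 0.25 + 0.09 + 0 + 0.16 = 0.76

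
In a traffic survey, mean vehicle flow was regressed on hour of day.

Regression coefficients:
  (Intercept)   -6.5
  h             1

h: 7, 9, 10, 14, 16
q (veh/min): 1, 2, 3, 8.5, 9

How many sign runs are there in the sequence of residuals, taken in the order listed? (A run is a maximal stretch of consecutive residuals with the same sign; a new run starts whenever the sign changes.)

h=7: ŷ = -6.5 + 7 = 0.5; r = 1 − 0.5 = 0.5
h=9: ŷ = -6.5 + 9 = 2.5; r = 2 − 2.5 = -0.5
h=10: ŷ = -6.5 + 10 = 3.5; r = 3 − 3.5 = -0.5
h=14: ŷ = -6.5 + 14 = 7.5; r = 8.5 − 7.5 = 1
h=16: ŷ = -6.5 + 16 = 9.5; r = 9 − 9.5 = -0.5
Signs: + − − + −
Runs: +×1, −×2, +×1, −×1 → 4

4 runs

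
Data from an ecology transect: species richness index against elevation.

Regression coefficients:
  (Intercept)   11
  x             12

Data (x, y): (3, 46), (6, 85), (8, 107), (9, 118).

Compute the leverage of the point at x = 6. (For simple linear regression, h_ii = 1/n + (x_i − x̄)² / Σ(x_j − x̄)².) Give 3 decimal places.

h = 0.262

x̄ = (3 + 6 + 8 + 9)/4 = 6.5
Σ(x − x̄)² = 12.25 + 0.25 + 2.25 + 6.25 = 21
h = 1/4 + (-0.5)²/21 = 0.25 + 0.0119048 = 0.262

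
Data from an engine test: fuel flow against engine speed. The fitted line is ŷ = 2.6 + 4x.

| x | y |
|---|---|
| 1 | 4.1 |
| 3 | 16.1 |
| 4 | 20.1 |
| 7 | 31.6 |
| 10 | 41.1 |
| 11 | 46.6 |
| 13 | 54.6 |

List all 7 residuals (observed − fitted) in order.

-2.5, 1.5, 1.5, 1, -1.5, 0, 0

x=1: ŷ = 2.6 + 4·1 = 6.6; e = 4.1 − 6.6 = -2.5
x=3: ŷ = 2.6 + 4·3 = 14.6; e = 16.1 − 14.6 = 1.5
x=4: ŷ = 2.6 + 4·4 = 18.6; e = 20.1 − 18.6 = 1.5
x=7: ŷ = 2.6 + 4·7 = 30.6; e = 31.6 − 30.6 = 1
x=10: ŷ = 2.6 + 4·10 = 42.6; e = 41.1 − 42.6 = -1.5
x=11: ŷ = 2.6 + 4·11 = 46.6; e = 46.6 − 46.6 = 0
x=13: ŷ = 2.6 + 4·13 = 54.6; e = 54.6 − 54.6 = 0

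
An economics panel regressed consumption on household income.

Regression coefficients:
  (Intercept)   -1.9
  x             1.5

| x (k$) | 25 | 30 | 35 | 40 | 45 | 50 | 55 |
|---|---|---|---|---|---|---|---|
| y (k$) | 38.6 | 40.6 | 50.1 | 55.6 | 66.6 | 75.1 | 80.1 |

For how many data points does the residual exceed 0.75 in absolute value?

5

x=25: ŷ = -1.9 + 1.5·25 = 35.6; r = 38.6 − 35.6 = 3
x=30: ŷ = -1.9 + 1.5·30 = 43.1; r = 40.6 − 43.1 = -2.5
x=35: ŷ = -1.9 + 1.5·35 = 50.6; r = 50.1 − 50.6 = -0.5
x=40: ŷ = -1.9 + 1.5·40 = 58.1; r = 55.6 − 58.1 = -2.5
x=45: ŷ = -1.9 + 1.5·45 = 65.6; r = 66.6 − 65.6 = 1
x=50: ŷ = -1.9 + 1.5·50 = 73.1; r = 75.1 − 73.1 = 2
x=55: ŷ = -1.9 + 1.5·55 = 80.6; r = 80.1 − 80.6 = -0.5
|r| > 0.75: x=25 (|r|=3), x=30 (|r|=2.5), x=40 (|r|=2.5), x=45 (|r|=1), x=50 (|r|=2) → 5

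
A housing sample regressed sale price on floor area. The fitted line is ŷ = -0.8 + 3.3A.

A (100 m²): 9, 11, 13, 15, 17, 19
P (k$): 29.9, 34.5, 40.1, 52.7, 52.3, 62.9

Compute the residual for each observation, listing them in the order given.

1, -1, -2, 4, -3, 1

A=9: ŷ = -0.8 + 3.3·9 = 28.9; e = 29.9 − 28.9 = 1
A=11: ŷ = -0.8 + 3.3·11 = 35.5; e = 34.5 − 35.5 = -1
A=13: ŷ = -0.8 + 3.3·13 = 42.1; e = 40.1 − 42.1 = -2
A=15: ŷ = -0.8 + 3.3·15 = 48.7; e = 52.7 − 48.7 = 4
A=17: ŷ = -0.8 + 3.3·17 = 55.3; e = 52.3 − 55.3 = -3
A=19: ŷ = -0.8 + 3.3·19 = 61.9; e = 62.9 − 61.9 = 1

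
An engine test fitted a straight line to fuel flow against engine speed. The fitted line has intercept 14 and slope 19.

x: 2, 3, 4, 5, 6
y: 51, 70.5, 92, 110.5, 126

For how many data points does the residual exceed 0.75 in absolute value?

4

x=2: ŷ = 14 + 19·2 = 52; r = 51 − 52 = -1
x=3: ŷ = 14 + 19·3 = 71; r = 70.5 − 71 = -0.5
x=4: ŷ = 14 + 19·4 = 90; r = 92 − 90 = 2
x=5: ŷ = 14 + 19·5 = 109; r = 110.5 − 109 = 1.5
x=6: ŷ = 14 + 19·6 = 128; r = 126 − 128 = -2
|r| > 0.75: x=2 (|r|=1), x=4 (|r|=2), x=5 (|r|=1.5), x=6 (|r|=2) → 4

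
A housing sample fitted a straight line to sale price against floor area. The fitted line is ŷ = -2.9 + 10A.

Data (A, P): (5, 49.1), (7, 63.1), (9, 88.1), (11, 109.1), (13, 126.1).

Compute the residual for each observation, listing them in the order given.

2, -4, 1, 2, -1

A=5: ŷ = -2.9 + 10·5 = 47.1; r = 49.1 − 47.1 = 2
A=7: ŷ = -2.9 + 10·7 = 67.1; r = 63.1 − 67.1 = -4
A=9: ŷ = -2.9 + 10·9 = 87.1; r = 88.1 − 87.1 = 1
A=11: ŷ = -2.9 + 10·11 = 107.1; r = 109.1 − 107.1 = 2
A=13: ŷ = -2.9 + 10·13 = 127.1; r = 126.1 − 127.1 = -1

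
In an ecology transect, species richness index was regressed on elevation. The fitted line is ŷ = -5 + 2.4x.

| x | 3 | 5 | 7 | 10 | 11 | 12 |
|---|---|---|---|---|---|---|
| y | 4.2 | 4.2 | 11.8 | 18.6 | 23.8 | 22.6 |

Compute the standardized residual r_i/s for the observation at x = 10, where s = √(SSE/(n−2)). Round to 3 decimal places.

-0.183

x=3: ŷ = -5 + 2.4·3 = 2.2; r = 4.2 − 2.2 = 2
x=5: ŷ = -5 + 2.4·5 = 7; r = 4.2 − 7 = -2.8
x=7: ŷ = -5 + 2.4·7 = 11.8; r = 11.8 − 11.8 = 0
x=10: ŷ = -5 + 2.4·10 = 19; r = 18.6 − 19 = -0.4
x=11: ŷ = -5 + 2.4·11 = 21.4; r = 23.8 − 21.4 = 2.4
x=12: ŷ = -5 + 2.4·12 = 23.8; r = 22.6 − 23.8 = -1.2
SSE = 4 + 7.84 + 0 + 0.16 + 5.76 + 1.44 = 19.2
s = √(19.2/4) = 2.19089
r/s = -0.4 / 2.19089 = -0.183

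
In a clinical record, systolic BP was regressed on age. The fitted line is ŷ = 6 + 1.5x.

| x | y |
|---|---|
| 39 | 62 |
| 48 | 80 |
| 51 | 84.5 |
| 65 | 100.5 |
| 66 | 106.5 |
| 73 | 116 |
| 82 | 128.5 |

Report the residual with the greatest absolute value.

e = -3

x=39: ŷ = 6 + 1.5·39 = 64.5; e = 62 − 64.5 = -2.5
x=48: ŷ = 6 + 1.5·48 = 78; e = 80 − 78 = 2
x=51: ŷ = 6 + 1.5·51 = 82.5; e = 84.5 − 82.5 = 2
x=65: ŷ = 6 + 1.5·65 = 103.5; e = 100.5 − 103.5 = -3
x=66: ŷ = 6 + 1.5·66 = 105; e = 106.5 − 105 = 1.5
x=73: ŷ = 6 + 1.5·73 = 115.5; e = 116 − 115.5 = 0.5
x=82: ŷ = 6 + 1.5·82 = 129; e = 128.5 − 129 = -0.5
Largest |e| is 3 at x = 65, residual -3.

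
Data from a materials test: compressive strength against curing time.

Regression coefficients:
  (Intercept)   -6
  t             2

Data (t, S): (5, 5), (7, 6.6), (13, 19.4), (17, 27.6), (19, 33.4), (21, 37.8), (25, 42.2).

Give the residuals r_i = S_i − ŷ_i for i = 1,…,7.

t=5: ŷ = -6 + 2·5 = 4; r = 5 − 4 = 1
t=7: ŷ = -6 + 2·7 = 8; r = 6.6 − 8 = -1.4
t=13: ŷ = -6 + 2·13 = 20; r = 19.4 − 20 = -0.6
t=17: ŷ = -6 + 2·17 = 28; r = 27.6 − 28 = -0.4
t=19: ŷ = -6 + 2·19 = 32; r = 33.4 − 32 = 1.4
t=21: ŷ = -6 + 2·21 = 36; r = 37.8 − 36 = 1.8
t=25: ŷ = -6 + 2·25 = 44; r = 42.2 − 44 = -1.8

1, -1.4, -0.6, -0.4, 1.4, 1.8, -1.8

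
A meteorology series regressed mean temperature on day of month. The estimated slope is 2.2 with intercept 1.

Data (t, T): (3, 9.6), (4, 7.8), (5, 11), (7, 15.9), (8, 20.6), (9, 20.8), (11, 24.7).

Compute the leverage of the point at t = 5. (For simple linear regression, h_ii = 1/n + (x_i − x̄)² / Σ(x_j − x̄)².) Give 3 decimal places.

t̄ = (3 + 4 + 5 + 7 + 8 + 9 + 11)/7 = 6.71429
Σ(t − t̄)² = 13.7959 + 7.36735 + 2.93878 + 0.0816327 + 1.65306 + 5.22449 + 18.3673 = 49.4286
h = 1/7 + (-1.71429)²/49.4286 = 0.142857 + 0.059455 = 0.202

h = 0.202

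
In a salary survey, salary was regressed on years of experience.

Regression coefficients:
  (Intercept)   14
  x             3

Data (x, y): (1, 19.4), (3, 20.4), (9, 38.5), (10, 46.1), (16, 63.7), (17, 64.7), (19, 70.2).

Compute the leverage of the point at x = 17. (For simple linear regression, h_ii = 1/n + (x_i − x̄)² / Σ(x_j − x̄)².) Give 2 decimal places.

x̄ = (1 + 3 + 9 + 10 + 16 + 17 + 19)/7 = 10.7143
Σ(x − x̄)² = 94.3673 + 59.5102 + 2.93878 + 0.510204 + 27.9388 + 39.5102 + 68.6531 = 293.429
h = 1/7 + (6.28571)²/293.429 = 0.142857 + 0.13465 = 0.28

h = 0.28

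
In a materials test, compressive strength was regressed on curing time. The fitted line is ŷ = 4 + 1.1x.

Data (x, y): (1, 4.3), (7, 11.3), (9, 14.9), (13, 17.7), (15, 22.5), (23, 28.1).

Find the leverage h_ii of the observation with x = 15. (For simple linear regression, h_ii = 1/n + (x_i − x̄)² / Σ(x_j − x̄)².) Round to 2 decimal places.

h = 0.21

x̄ = (1 + 7 + 9 + 13 + 15 + 23)/6 = 11.3333
Σ(x − x̄)² = 106.778 + 18.7778 + 5.44444 + 2.77778 + 13.4444 + 136.111 = 283.333
h = 1/6 + (3.66667)²/283.333 = 0.166667 + 0.047451 = 0.21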